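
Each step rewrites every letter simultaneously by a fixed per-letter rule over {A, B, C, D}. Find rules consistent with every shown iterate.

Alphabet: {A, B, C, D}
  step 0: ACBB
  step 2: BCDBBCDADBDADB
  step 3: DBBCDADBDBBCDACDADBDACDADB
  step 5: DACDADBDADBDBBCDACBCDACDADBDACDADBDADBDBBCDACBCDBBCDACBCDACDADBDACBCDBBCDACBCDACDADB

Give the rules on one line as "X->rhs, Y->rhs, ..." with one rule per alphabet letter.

  step 2 ⇒ step 3: BCDBBCDADBDADB ⇒ DB·BC·DA·DB·DB·BC·DA·C·DA·DB·DA·C·DA·DB
    A ↦ C
    B ↦ DB
    C ↦ BC
    D ↦ DA

A->C, B->DB, C->BC, D->DA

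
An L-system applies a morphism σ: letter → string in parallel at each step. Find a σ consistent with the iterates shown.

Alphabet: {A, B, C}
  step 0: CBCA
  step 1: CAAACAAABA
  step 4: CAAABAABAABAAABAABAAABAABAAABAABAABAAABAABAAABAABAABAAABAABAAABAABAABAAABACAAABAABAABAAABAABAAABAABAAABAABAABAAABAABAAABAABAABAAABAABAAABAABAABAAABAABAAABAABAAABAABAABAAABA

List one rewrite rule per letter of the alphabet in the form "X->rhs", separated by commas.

A->ABA, B->A, C->CAA

  step 0 ⇒ step 1: CBCA ⇒ CAA·A·CAA·ABA
    A ↦ ABA
    B ↦ A
    C ↦ CAA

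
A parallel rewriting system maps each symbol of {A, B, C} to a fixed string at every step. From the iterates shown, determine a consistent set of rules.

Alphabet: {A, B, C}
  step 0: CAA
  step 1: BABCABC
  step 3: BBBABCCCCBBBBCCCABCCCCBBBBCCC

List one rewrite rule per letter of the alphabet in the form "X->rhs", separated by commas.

  step 0 ⇒ step 1: CAA ⇒ B·ABC·ABC
    A ↦ ABC
    C ↦ B
    B ↦ CCC  (constrained at step 1)

A->ABC, B->CCC, C->B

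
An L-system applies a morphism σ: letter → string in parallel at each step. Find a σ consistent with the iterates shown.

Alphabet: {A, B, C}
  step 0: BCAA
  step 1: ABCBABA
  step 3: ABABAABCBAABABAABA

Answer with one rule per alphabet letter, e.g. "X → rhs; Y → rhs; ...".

  step 0 ⇒ step 1: BCAA ⇒ A·BC·BA·BA
    A ↦ BA
    B ↦ A
    C ↦ BC

A->BA, B->A, C->BC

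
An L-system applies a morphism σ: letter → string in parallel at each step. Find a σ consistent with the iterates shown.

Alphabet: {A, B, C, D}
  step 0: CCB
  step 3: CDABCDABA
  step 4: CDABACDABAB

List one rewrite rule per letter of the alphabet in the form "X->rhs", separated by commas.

A->B, B->A, C->CD, D->A

  step 3 ⇒ step 4: CDABCDABA ⇒ CD·A·B·A·CD·A·B·A·B
    A ↦ B
    B ↦ A
    C ↦ CD
    D ↦ A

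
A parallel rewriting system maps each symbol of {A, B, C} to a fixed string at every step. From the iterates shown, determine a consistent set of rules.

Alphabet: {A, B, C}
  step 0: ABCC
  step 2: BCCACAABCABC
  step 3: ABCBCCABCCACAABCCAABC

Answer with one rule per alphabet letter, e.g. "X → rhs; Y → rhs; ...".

  step 2 ⇒ step 3: BCCACAABCABC ⇒ A·BC·BC·CA·BC·CA·CA·A·BC·CA·A·BC
    A ↦ CA
    B ↦ A
    C ↦ BC

A->CA, B->A, C->BC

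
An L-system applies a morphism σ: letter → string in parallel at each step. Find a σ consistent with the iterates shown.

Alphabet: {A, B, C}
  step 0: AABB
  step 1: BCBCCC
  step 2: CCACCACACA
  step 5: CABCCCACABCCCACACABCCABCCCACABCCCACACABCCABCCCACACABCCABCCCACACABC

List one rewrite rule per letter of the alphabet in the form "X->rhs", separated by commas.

  step 1 ⇒ step 2: BCBCCC ⇒ C·CA·C·CA·CA·CA
    B ↦ C
    C ↦ CA
  step 0 ⇒ step 1: AABB ⇒ BC·BC·C·C
    A ↦ BC

A->BC, B->C, C->CA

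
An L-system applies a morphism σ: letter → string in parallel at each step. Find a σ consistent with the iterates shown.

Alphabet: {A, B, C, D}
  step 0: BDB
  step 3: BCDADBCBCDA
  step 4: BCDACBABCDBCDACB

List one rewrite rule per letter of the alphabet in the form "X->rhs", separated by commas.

A->CB, B->BC, C->D, D->A

  step 3 ⇒ step 4: BCDADBCBCDA ⇒ BC·D·A·CB·A·BC·D·BC·D·A·CB
    A ↦ CB
    B ↦ BC
    C ↦ D
    D ↦ A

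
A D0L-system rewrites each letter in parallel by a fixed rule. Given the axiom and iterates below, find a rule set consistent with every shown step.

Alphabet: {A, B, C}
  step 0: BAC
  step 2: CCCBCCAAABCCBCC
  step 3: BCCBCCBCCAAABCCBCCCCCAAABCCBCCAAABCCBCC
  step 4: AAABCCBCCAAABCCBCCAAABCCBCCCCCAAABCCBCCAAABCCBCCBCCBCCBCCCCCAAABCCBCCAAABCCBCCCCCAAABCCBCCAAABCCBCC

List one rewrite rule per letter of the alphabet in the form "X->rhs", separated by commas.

  step 3 ⇒ step 4: BCCBCCBCCAAABCCBCCCCCAAABCCBCCAAABCCBCC ⇒ AAA·BCC·BCC·AAA·BCC·BCC·AAA·BCC·BCC·C·C·C·AAA·BCC·BCC·AAA·BCC·BCC·BCC·BCC·BCC·C·C·C·AAA·BCC·BCC·AAA·BCC·BCC·C·C·C·AAA·BCC·BCC·AAA·BCC·BCC
    A ↦ C
    B ↦ AAA
    C ↦ BCC

A->C, B->AAA, C->BCC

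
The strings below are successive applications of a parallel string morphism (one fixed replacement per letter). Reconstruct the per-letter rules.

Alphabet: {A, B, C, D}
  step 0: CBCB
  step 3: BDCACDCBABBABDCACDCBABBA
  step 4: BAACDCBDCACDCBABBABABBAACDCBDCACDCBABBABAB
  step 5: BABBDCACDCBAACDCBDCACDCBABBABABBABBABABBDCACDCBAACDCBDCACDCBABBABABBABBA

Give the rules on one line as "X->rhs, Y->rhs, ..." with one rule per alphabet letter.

A->B, B->BA, C->DC, D->AC

  step 4 ⇒ step 5: BAACDCBDCACDCBABBABABBAACDCBDCACDCBABBABAB ⇒ BA·B·B·DC·AC·DC·BA·AC·DC·B·DC·AC·DC·BA·B·BA·BA·B·BA·B·BA·BA·B·B·DC·AC·DC·BA·AC·DC·B·DC·AC·DC·BA·B·BA·BA·B·BA·B·BA
    A ↦ B
    B ↦ BA
    C ↦ DC
    D ↦ AC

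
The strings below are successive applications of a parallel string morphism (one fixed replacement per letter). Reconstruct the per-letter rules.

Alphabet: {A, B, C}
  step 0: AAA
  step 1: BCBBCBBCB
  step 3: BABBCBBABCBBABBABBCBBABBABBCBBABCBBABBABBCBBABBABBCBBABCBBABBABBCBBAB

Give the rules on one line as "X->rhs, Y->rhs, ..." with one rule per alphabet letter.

A->BCB, B->BAB, C->CB

  step 0 ⇒ step 1: AAA ⇒ BCB·BCB·BCB
    A ↦ BCB
    B ↦ BAB  (constrained at step 1)
    C ↦ CB  (constrained at step 1)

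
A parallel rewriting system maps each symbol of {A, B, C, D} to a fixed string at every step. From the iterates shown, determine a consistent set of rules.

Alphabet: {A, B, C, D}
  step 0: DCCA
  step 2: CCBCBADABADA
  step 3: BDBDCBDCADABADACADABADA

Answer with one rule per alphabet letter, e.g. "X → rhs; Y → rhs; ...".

  step 2 ⇒ step 3: CCBCBADABADA ⇒ BD·BD·C·BD·C·ADA·B·ADA·C·ADA·B·ADA
    A ↦ ADA
    B ↦ C
    C ↦ BD
    D ↦ B

A->ADA, B->C, C->BD, D->B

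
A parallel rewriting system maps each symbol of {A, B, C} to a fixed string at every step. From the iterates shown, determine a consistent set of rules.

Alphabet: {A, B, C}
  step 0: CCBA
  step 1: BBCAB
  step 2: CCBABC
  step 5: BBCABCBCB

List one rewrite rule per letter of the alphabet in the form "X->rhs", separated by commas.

A->AB, B->C, C->B

  step 1 ⇒ step 2: BBCAB ⇒ C·C·B·AB·C
    A ↦ AB
    B ↦ C
    C ↦ B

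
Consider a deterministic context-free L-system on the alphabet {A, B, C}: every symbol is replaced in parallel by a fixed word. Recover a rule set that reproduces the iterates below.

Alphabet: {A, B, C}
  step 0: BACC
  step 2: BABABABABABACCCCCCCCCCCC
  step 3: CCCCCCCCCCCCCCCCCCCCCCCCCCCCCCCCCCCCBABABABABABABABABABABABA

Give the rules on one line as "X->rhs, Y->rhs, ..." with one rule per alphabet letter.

  step 2 ⇒ step 3: BABABABABABACCCCCCCCCCCC ⇒ CCC·CCC·CCC·CCC·CCC·CCC·CCC·CCC·CCC·CCC·CCC·CCC·BA·BA·BA·BA·BA·BA·BA·BA·BA·BA·BA·BA
    A ↦ CCC
    B ↦ CCC
    C ↦ BA

A->CCC, B->CCC, C->BA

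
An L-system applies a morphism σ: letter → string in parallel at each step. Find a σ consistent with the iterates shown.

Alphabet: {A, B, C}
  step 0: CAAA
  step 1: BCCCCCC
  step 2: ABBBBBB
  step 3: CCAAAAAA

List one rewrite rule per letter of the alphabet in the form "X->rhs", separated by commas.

A->CC, B->A, C->B

  step 2 ⇒ step 3: ABBBBBB ⇒ CC·A·A·A·A·A·A
    A ↦ CC
    B ↦ A
  step 0 ⇒ step 1: CAAA ⇒ B·CC·CC·CC
    C ↦ B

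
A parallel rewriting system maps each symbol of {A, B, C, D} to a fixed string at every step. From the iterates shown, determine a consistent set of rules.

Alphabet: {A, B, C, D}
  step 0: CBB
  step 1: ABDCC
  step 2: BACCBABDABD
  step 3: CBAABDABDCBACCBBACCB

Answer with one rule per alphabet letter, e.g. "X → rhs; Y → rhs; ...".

  step 2 ⇒ step 3: BACCBABDABD ⇒ C·BA·ABD·ABD·C·BA·C·CB·BA·C·CB
    A ↦ BA
    B ↦ C
    C ↦ ABD
    D ↦ CB

A->BA, B->C, C->ABD, D->CB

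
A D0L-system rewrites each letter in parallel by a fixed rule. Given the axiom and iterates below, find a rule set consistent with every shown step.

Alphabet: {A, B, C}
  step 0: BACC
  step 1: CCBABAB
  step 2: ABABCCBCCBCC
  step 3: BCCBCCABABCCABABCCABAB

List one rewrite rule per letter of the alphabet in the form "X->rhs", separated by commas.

A->B, B->CC, C->AB

  step 2 ⇒ step 3: ABABCCBCCBCC ⇒ B·CC·B·CC·AB·AB·CC·AB·AB·CC·AB·AB
    A ↦ B
    B ↦ CC
    C ↦ AB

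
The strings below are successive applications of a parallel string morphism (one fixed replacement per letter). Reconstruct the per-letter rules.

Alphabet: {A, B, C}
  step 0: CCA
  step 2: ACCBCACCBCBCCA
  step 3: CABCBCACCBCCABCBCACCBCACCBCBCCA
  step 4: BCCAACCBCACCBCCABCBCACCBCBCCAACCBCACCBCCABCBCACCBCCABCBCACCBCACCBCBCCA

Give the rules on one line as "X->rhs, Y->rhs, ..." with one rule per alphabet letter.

A->CA, B->ACC, C->BC

  step 3 ⇒ step 4: CABCBCACCBCCABCBCACCBCACCBCBCCA ⇒ BC·CA·ACC·BC·ACC·BC·CA·BC·BC·ACC·BC·BC·CA·ACC·BC·ACC·BC·CA·BC·BC·ACC·BC·CA·BC·BC·ACC·BC·ACC·BC·BC·CA
    A ↦ CA
    B ↦ ACC
    C ↦ BC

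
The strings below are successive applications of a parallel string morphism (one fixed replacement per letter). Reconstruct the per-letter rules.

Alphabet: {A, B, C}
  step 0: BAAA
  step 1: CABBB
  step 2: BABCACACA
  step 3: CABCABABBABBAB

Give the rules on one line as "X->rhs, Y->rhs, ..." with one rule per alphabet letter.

  step 2 ⇒ step 3: BABCACACA ⇒ CA·B·CA·BA·B·BA·B·BA·B
    A ↦ B
    B ↦ CA
    C ↦ BA

A->B, B->CA, C->BA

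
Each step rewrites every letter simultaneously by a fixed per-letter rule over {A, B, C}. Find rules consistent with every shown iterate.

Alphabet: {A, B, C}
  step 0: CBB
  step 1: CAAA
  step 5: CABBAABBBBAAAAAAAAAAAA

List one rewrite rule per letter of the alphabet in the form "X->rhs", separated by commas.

A->BB, B->A, C->CA

  step 0 ⇒ step 1: CBB ⇒ CA·A·A
    B ↦ A
    C ↦ CA
    A ↦ BB  (constrained at step 1)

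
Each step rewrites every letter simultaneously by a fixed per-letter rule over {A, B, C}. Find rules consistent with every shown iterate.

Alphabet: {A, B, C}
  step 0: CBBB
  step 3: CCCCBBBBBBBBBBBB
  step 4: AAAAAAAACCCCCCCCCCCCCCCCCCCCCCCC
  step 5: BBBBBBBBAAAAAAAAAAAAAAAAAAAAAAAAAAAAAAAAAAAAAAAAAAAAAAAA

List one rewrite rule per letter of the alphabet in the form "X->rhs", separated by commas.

  step 4 ⇒ step 5: AAAAAAAACCCCCCCCCCCCCCCCCCCCCCCC ⇒ B·B·B·B·B·B·B·B·AA·AA·AA·AA·AA·AA·AA·AA·AA·AA·AA·AA·AA·AA·AA·AA·AA·AA·AA·AA·AA·AA·AA·AA
    A ↦ B
    C ↦ AA
  step 3 ⇒ step 4: CCCCBBBBBBBBBBBB ⇒ AA·AA·AA·AA·CC·CC·CC·CC·CC·CC·CC·CC·CC·CC·CC·CC
    B ↦ CC

A->B, B->CC, C->AA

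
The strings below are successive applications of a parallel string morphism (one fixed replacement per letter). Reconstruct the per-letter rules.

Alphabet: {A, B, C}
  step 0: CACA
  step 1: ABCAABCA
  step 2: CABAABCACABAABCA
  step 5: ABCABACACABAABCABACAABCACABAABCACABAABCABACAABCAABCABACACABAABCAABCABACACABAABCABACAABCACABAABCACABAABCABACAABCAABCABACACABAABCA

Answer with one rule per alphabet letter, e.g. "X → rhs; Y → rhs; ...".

A->CA, B->BA, C->AB

  step 1 ⇒ step 2: ABCAABCA ⇒ CA·BA·AB·CA·CA·BA·AB·CA
    A ↦ CA
    B ↦ BA
    C ↦ AB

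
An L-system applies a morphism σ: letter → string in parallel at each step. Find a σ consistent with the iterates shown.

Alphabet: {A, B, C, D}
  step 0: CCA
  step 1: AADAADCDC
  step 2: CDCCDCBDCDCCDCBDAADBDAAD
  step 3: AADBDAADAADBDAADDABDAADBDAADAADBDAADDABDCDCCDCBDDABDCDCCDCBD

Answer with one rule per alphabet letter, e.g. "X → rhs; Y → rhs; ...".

A->CDC, B->DA, C->AAD, D->BD

  step 2 ⇒ step 3: CDCCDCBDCDCCDCBDAADBDAAD ⇒ AAD·BD·AAD·AAD·BD·AAD·DA·BD·AAD·BD·AAD·AAD·BD·AAD·DA·BD·CDC·CDC·BD·DA·BD·CDC·CDC·BD
    A ↦ CDC
    B ↦ DA
    C ↦ AAD
    D ↦ BD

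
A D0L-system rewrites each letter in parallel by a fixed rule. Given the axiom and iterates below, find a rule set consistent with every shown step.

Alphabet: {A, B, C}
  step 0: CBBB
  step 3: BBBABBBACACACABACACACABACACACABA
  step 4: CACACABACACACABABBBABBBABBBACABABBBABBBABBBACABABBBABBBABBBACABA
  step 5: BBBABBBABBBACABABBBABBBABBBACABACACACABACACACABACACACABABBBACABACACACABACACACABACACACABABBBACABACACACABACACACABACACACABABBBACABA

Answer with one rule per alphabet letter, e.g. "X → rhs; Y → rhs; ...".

  step 4 ⇒ step 5: CACACABACACACABABBBABBBABBBACABABBBABBBABBBACABABBBABBBABBBACABA ⇒ BB·BA·BB·BA·BB·BA·CA·BA·BB·BA·BB·BA·BB·BA·CA·BA·CA·CA·CA·BA·CA·CA·CA·BA·CA·CA·CA·BA·BB·BA·CA·BA·CA·CA·CA·BA·CA·CA·CA·BA·CA·CA·CA·BA·BB·BA·CA·BA·CA·CA·CA·BA·CA·CA·CA·BA·CA·CA·CA·BA·BB·BA·CA·BA
    A ↦ BA
    B ↦ CA
    C ↦ BB

A->BA, B->CA, C->BB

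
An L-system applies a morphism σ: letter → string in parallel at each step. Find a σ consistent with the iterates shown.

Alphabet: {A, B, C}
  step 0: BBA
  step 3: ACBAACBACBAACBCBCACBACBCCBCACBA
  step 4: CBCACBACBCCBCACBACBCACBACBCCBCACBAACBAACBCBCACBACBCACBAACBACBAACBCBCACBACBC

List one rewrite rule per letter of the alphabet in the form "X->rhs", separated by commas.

  step 3 ⇒ step 4: ACBAACBACBAACBCBCACBACBCCBCACBA ⇒ CBC·ACB·A·CBC·CBC·ACB·A·CBC·ACB·A·CBC·CBC·ACB·A·ACB·A·ACB·CBC·ACB·A·CBC·ACB·A·ACB·ACB·A·ACB·CBC·ACB·A·CBC
    A ↦ CBC
    B ↦ A
    C ↦ ACB

A->CBC, B->A, C->ACB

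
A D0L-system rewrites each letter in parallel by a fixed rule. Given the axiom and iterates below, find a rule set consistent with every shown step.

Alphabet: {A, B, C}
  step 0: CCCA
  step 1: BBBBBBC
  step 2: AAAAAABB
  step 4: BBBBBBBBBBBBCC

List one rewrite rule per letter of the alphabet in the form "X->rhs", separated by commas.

A->C, B->A, C->BB

  step 1 ⇒ step 2: BBBBBBC ⇒ A·A·A·A·A·A·BB
    B ↦ A
    C ↦ BB
  step 0 ⇒ step 1: CCCA ⇒ BB·BB·BB·C
    A ↦ C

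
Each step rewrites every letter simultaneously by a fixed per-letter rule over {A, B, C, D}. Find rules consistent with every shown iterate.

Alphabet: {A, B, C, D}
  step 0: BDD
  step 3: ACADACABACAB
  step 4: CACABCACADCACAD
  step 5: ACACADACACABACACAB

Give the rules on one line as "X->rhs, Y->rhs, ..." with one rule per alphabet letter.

A->C, B->AD, C->A, D->AB

  step 4 ⇒ step 5: CACABCACADCACAD ⇒ A·C·A·C·AD·A·C·A·C·AB·A·C·A·C·AB
    A ↦ C
    B ↦ AD
    C ↦ A
    D ↦ AB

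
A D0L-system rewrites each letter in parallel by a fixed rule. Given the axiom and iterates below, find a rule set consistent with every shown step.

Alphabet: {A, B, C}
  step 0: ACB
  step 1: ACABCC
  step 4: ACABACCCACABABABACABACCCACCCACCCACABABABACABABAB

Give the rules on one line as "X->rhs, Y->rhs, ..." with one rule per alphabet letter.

A->AC, B->CC, C->AB

  step 0 ⇒ step 1: ACB ⇒ AC·AB·CC
    A ↦ AC
    B ↦ CC
    C ↦ AB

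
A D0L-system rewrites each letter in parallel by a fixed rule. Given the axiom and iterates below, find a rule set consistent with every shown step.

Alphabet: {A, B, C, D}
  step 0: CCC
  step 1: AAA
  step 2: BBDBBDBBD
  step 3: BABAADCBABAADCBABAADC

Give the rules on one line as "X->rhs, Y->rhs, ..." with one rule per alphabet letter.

  step 2 ⇒ step 3: BBDBBDBBD ⇒ BA·BA·ADC·BA·BA·ADC·BA·BA·ADC
    B ↦ BA
    D ↦ ADC
  step 1 ⇒ step 2: AAA ⇒ BBD·BBD·BBD
    A ↦ BBD
  step 0 ⇒ step 1: CCC ⇒ A·A·A
    C ↦ A

A->BBD, B->BA, C->A, D->ADC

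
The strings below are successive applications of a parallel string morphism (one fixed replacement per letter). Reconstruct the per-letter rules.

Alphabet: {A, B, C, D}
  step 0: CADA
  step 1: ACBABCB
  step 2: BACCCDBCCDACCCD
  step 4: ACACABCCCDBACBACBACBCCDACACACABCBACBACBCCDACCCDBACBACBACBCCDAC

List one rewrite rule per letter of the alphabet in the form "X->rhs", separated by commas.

A->B, B->CCD, C->AC, D->ABC

  step 1 ⇒ step 2: ACBABCB ⇒ B·AC·CCD·B·CCD·AC·CCD
    A ↦ B
    B ↦ CCD
    C ↦ AC
  step 0 ⇒ step 1: CADA ⇒ AC·B·ABC·B
    D ↦ ABC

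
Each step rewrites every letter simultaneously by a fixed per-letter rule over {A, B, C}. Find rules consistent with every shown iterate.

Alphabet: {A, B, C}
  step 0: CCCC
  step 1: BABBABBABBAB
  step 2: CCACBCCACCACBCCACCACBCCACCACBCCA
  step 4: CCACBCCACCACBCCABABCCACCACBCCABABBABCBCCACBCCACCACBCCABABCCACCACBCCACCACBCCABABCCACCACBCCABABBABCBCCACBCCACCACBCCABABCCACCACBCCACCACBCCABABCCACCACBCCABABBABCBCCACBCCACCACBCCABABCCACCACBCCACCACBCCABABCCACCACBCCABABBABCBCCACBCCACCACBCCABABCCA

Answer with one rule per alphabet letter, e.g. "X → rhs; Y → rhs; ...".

  step 1 ⇒ step 2: BABBABBABBAB ⇒ CCA·CB·CCA·CCA·CB·CCA·CCA·CB·CCA·CCA·CB·CCA
    A ↦ CB
    B ↦ CCA
  step 0 ⇒ step 1: CCCC ⇒ BAB·BAB·BAB·BAB
    C ↦ BAB

A->CB, B->CCA, C->BAB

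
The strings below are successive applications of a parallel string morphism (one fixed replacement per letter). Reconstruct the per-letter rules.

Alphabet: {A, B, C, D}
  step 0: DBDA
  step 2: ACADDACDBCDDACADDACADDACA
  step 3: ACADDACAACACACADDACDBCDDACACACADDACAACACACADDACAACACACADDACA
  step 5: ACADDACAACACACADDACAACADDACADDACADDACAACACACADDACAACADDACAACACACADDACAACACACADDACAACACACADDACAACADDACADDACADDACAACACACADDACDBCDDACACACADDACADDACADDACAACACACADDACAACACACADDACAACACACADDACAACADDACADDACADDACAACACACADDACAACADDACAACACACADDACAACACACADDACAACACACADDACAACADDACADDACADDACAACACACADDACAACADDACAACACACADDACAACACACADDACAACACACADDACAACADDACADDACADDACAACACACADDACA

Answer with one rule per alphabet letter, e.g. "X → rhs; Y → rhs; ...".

  step 2 ⇒ step 3: ACADDACDBCDDACADDACADDACA ⇒ ACA·DD·ACA·AC·AC·ACA·DD·AC·DBC·DD·AC·AC·ACA·DD·ACA·AC·AC·ACA·DD·ACA·AC·AC·ACA·DD·ACA
    A ↦ ACA
    B ↦ DBC
    C ↦ DD
    D ↦ AC

A->ACA, B->DBC, C->DD, D->AC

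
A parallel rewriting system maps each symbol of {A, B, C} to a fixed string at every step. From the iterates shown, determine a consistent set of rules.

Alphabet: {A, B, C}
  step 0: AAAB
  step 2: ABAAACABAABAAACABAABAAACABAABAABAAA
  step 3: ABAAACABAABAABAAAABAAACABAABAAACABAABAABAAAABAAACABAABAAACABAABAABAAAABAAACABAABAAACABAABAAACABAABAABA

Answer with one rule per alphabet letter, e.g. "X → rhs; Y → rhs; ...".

A->ABA, B->AAC, C->AA

  step 2 ⇒ step 3: ABAAACABAABAAACABAABAAACABAABAABAAA ⇒ ABA·AAC·ABA·ABA·ABA·AA·ABA·AAC·ABA·ABA·AAC·ABA·ABA·ABA·AA·ABA·AAC·ABA·ABA·AAC·ABA·ABA·ABA·AA·ABA·AAC·ABA·ABA·AAC·ABA·ABA·AAC·ABA·ABA·ABA
    A ↦ ABA
    B ↦ AAC
    C ↦ AA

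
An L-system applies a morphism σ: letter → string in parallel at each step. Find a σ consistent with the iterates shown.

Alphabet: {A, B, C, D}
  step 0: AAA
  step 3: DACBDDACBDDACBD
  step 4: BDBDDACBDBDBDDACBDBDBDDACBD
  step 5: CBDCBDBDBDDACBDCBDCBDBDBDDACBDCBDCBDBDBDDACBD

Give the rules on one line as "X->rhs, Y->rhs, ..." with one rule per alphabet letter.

A->BD, B->C, C->DA, D->BD

  step 4 ⇒ step 5: BDBDDACBDBDBDDACBDBDBDDACBD ⇒ C·BD·C·BD·BD·BD·DA·C·BD·C·BD·C·BD·BD·BD·DA·C·BD·C·BD·C·BD·BD·BD·DA·C·BD
    A ↦ BD
    B ↦ C
    C ↦ DA
    D ↦ BD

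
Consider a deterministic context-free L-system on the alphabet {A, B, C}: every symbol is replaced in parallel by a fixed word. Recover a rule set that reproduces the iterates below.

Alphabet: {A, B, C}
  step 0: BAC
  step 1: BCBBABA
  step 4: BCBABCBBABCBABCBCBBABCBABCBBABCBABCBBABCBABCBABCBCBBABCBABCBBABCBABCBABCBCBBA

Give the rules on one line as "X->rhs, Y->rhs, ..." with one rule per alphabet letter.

  step 0 ⇒ step 1: BAC ⇒ BC·BBA·BA
    A ↦ BBA
    B ↦ BC
    C ↦ BA

A->BBA, B->BC, C->BA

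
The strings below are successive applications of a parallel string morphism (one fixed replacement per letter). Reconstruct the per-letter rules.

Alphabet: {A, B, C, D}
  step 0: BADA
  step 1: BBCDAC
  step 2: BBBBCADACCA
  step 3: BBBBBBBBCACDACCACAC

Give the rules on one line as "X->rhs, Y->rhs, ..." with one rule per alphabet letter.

  step 2 ⇒ step 3: BBBBCADACCA ⇒ BB·BB·BB·BB·CA·C·DA·C·CA·CA·C
    A ↦ C
    B ↦ BB
    C ↦ CA
    D ↦ DA

A->C, B->BB, C->CA, D->DA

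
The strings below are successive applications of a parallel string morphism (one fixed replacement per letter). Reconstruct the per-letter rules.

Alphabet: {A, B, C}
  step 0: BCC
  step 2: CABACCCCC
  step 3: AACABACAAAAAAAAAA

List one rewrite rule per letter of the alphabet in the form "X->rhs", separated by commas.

A->C, B->ABA, C->AA

  step 2 ⇒ step 3: CABACCCCC ⇒ AA·C·ABA·C·AA·AA·AA·AA·AA
    A ↦ C
    B ↦ ABA
    C ↦ AA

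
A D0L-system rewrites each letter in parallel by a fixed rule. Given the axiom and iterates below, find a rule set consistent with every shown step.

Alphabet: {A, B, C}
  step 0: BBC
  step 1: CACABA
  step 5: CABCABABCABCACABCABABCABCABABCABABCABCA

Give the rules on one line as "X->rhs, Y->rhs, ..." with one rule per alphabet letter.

A->B, B->CA, C->BA

  step 0 ⇒ step 1: BBC ⇒ CA·CA·BA
    B ↦ CA
    C ↦ BA
    A ↦ B  (constrained at step 1)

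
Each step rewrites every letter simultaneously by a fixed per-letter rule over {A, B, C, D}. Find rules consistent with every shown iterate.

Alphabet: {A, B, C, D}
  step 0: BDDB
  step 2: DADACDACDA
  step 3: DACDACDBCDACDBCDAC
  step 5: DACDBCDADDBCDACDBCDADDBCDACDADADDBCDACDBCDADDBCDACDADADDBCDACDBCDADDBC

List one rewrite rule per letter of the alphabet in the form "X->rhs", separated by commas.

  step 2 ⇒ step 3: DADACDACDA ⇒ DA·C·DA·C·DBC·DA·C·DBC·DA·C
    A ↦ C
    C ↦ DBC
    D ↦ DA
    B ↦ D  (constrained at step 0)

A->C, B->D, C->DBC, D->DA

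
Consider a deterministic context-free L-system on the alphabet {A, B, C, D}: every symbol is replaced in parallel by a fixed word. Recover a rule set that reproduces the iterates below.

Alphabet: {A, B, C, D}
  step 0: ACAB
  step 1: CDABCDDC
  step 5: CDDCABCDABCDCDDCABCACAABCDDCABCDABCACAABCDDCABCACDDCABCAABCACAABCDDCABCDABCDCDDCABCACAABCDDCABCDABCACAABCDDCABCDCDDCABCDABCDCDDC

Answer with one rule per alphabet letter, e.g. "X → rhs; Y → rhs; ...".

A->CD, B->DC, C->AB, D->CA

  step 0 ⇒ step 1: ACAB ⇒ CD·AB·CD·DC
    A ↦ CD
    B ↦ DC
    C ↦ AB
    D ↦ CA  (constrained at step 1)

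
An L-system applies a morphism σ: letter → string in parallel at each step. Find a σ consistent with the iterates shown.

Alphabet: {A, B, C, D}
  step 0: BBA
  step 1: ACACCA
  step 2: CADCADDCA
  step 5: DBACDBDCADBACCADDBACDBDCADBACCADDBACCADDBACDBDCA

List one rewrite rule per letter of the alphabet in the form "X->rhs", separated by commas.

A->CA, B->AC, C->D, D->DB

  step 1 ⇒ step 2: ACACCA ⇒ CA·D·CA·D·D·CA
    A ↦ CA
    C ↦ D
  step 0 ⇒ step 1: BBA ⇒ AC·AC·CA
    B ↦ AC
    D ↦ DB  (constrained at step 2)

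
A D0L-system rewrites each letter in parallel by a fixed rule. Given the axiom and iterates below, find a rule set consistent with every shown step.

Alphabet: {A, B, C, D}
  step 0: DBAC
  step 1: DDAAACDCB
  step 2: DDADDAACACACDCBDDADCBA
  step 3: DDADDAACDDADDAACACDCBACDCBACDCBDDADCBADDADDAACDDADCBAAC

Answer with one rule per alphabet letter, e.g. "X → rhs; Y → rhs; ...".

  step 2 ⇒ step 3: DDADDAACACACDCBDDADCBA ⇒ DDA·DDA·AC·DDA·DDA·AC·AC·DCB·AC·DCB·AC·DCB·DDA·DCB·A·DDA·DDA·AC·DDA·DCB·A·AC
    A ↦ AC
    B ↦ A
    C ↦ DCB
    D ↦ DDA

A->AC, B->A, C->DCB, D->DDA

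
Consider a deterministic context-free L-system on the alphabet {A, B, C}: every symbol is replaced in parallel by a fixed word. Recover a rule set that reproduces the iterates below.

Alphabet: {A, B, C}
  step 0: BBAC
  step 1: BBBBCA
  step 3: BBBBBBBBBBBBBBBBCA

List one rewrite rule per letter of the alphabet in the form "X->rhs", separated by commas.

  step 0 ⇒ step 1: BBAC ⇒ BB·BB·C·A
    A ↦ C
    B ↦ BB
    C ↦ A

A->C, B->BB, C->A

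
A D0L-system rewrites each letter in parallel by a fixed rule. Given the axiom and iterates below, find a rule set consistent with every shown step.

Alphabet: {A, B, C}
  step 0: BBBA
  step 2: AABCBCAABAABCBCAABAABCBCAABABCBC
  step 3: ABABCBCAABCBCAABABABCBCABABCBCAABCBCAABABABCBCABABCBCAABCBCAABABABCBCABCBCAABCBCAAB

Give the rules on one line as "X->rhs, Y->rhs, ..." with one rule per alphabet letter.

  step 2 ⇒ step 3: AABCBCAABAABCBCAABAABCBCAABABCBC ⇒ AB·AB·CBC·AAB·CBC·AAB·AB·AB·CBC·AB·AB·CBC·AAB·CBC·AAB·AB·AB·CBC·AB·AB·CBC·AAB·CBC·AAB·AB·AB·CBC·AB·CBC·AAB·CBC·AAB
    A ↦ AB
    B ↦ CBC
    C ↦ AAB

A->AB, B->CBC, C->AAB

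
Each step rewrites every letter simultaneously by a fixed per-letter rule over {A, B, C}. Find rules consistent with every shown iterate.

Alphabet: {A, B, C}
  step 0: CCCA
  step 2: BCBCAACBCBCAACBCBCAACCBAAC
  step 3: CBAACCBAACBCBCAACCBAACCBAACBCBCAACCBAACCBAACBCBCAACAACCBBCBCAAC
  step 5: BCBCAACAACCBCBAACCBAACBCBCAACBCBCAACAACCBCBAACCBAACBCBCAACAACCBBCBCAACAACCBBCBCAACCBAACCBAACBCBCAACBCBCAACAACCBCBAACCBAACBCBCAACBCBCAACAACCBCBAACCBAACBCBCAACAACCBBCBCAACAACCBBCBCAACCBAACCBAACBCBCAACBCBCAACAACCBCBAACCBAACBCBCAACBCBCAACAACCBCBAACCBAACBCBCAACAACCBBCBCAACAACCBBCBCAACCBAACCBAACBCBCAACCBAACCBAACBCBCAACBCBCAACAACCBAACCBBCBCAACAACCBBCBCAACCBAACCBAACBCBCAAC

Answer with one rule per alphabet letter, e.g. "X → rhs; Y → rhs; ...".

  step 2 ⇒ step 3: BCBCAACBCBCAACBCBCAACCBAAC ⇒ CB·AAC·CB·AAC·BC·BC·AAC·CB·AAC·CB·AAC·BC·BC·AAC·CB·AAC·CB·AAC·BC·BC·AAC·AAC·CB·BC·BC·AAC
    A ↦ BC
    B ↦ CB
    C ↦ AAC

A->BC, B->CB, C->AAC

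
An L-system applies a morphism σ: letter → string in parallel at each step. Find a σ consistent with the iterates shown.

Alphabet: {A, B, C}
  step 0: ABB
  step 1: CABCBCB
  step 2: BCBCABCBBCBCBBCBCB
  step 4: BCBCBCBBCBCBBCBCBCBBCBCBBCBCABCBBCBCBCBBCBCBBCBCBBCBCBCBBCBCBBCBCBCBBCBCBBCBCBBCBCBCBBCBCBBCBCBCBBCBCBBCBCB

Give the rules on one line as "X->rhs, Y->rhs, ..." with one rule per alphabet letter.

A->CAB, B->CB, C->BCB

  step 1 ⇒ step 2: CABCBCB ⇒ BCB·CAB·CB·BCB·CB·BCB·CB
    A ↦ CAB
    B ↦ CB
    C ↦ BCB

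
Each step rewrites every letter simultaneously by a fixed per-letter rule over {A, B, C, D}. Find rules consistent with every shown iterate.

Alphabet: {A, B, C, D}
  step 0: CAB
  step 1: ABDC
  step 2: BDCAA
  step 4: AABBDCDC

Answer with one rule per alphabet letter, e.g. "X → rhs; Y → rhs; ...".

A->B, B->DC, C->A, D->A

  step 1 ⇒ step 2: ABDC ⇒ B·DC·A·A
    A ↦ B
    B ↦ DC
    C ↦ A
    D ↦ A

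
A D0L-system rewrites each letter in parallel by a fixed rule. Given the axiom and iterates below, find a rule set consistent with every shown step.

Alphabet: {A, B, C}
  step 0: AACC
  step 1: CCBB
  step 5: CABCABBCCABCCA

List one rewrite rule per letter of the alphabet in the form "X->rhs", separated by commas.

  step 0 ⇒ step 1: AACC ⇒ C·C·B·B
    A ↦ C
    C ↦ B
    B ↦ CA  (constrained at step 1)

A->C, B->CA, C->B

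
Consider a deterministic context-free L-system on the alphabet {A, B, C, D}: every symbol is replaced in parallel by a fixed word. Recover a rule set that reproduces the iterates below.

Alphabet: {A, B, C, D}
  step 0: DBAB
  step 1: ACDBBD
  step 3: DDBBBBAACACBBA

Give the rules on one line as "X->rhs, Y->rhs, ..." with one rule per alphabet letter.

A->BB, B->D, C->A, D->AC

  step 0 ⇒ step 1: DBAB ⇒ AC·D·BB·D
    A ↦ BB
    B ↦ D
    D ↦ AC
    C ↦ A  (constrained at step 1)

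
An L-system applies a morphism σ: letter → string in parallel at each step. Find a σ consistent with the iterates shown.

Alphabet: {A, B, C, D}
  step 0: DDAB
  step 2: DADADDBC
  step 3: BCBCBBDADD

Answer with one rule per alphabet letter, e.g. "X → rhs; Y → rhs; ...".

  step 2 ⇒ step 3: DADADDBC ⇒ B·C·B·C·B·B·DA·DD
    A ↦ C
    B ↦ DA
    C ↦ DD
    D ↦ B

A->C, B->DA, C->DD, D->B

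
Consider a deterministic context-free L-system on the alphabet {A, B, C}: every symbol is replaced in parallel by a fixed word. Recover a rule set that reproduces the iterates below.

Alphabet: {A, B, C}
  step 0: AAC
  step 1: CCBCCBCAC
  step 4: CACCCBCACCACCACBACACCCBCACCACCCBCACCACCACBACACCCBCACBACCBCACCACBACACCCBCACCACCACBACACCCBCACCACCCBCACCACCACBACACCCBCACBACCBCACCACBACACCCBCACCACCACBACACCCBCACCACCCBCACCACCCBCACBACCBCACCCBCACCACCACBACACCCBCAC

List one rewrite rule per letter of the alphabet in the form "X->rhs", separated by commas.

  step 0 ⇒ step 1: AAC ⇒ CCB·CCB·CAC
    A ↦ CCB
    C ↦ CAC
    B ↦ BA  (constrained at step 1)

A->CCB, B->BA, C->CAC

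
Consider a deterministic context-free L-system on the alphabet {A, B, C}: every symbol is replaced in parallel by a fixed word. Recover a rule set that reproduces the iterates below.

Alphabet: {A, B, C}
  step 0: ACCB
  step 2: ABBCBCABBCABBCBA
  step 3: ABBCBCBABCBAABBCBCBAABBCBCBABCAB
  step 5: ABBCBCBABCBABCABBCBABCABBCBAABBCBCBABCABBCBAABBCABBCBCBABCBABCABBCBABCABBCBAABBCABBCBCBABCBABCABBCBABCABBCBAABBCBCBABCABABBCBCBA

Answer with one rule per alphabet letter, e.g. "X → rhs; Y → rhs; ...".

A->AB, B->BC, C->BA

  step 2 ⇒ step 3: ABBCBCABBCABBCBA ⇒ AB·BC·BC·BA·BC·BA·AB·BC·BC·BA·AB·BC·BC·BA·BC·AB
    A ↦ AB
    B ↦ BC
    C ↦ BA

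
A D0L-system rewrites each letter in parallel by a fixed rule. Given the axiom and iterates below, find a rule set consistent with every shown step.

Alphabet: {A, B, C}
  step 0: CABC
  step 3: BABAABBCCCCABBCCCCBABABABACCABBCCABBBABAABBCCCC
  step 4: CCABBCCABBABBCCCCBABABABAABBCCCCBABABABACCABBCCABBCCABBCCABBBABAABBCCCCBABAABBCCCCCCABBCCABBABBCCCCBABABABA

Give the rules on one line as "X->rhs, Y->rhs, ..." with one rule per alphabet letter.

  step 3 ⇒ step 4: BABAABBCCCCABBCCCCBABABABACCABBCCABBBABAABBCCCC ⇒ CC·ABB·CC·ABB·ABB·CC·CC·BA·BA·BA·BA·ABB·CC·CC·BA·BA·BA·BA·CC·ABB·CC·ABB·CC·ABB·CC·ABB·BA·BA·ABB·CC·CC·BA·BA·ABB·CC·CC·CC·ABB·CC·ABB·ABB·CC·CC·BA·BA·BA·BA
    A ↦ ABB
    B ↦ CC
    C ↦ BA

A->ABB, B->CC, C->BA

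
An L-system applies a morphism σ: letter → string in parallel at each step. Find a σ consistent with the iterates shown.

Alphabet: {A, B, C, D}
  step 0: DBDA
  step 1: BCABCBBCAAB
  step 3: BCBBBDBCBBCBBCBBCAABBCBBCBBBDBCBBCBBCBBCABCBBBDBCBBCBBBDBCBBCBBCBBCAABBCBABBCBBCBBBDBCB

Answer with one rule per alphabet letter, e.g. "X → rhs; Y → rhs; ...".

  step 0 ⇒ step 1: DBDA ⇒ BCA·BCB·BCA·AB
    A ↦ AB
    B ↦ BCB
    D ↦ BCA
    C ↦ BBD  (constrained at step 1)

A->AB, B->BCB, C->BBD, D->BCA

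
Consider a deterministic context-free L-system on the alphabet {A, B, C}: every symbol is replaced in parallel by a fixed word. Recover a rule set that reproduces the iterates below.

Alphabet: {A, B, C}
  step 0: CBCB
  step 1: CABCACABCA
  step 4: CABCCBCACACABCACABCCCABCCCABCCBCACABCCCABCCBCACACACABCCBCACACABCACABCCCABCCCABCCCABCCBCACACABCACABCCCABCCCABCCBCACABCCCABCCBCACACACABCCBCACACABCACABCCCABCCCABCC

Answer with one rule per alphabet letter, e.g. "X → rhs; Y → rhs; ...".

A->BCC, B->BCA, C->CA

  step 0 ⇒ step 1: CBCB ⇒ CA·BCA·CA·BCA
    B ↦ BCA
    C ↦ CA
    A ↦ BCC  (constrained at step 1)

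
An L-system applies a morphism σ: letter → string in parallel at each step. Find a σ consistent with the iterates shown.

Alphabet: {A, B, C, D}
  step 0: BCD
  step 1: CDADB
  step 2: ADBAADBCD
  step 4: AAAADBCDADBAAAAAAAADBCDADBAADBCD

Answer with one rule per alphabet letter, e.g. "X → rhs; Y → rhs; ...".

  step 1 ⇒ step 2: CDADB ⇒ A·DB·AA·DB·CD
    A ↦ AA
    B ↦ CD
    C ↦ A
    D ↦ DB

A->AA, B->CD, C->A, D->DB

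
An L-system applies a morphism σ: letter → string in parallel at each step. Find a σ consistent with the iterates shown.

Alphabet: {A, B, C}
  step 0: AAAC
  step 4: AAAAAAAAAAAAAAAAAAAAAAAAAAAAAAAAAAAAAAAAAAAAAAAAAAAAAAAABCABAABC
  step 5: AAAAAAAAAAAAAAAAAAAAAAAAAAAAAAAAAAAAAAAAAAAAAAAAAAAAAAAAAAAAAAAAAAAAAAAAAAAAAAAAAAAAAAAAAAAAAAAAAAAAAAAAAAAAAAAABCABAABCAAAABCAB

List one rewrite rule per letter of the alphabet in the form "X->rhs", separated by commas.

A->AA, B->BC, C->AB

  step 4 ⇒ step 5: AAAAAAAAAAAAAAAAAAAAAAAAAAAAAAAAAAAAAAAAAAAAAAAAAAAAAAAABCABAABC ⇒ AA·AA·AA·AA·AA·AA·AA·AA·AA·AA·AA·AA·AA·AA·AA·AA·AA·AA·AA·AA·AA·AA·AA·AA·AA·AA·AA·AA·AA·AA·AA·AA·AA·AA·AA·AA·AA·AA·AA·AA·AA·AA·AA·AA·AA·AA·AA·AA·AA·AA·AA·AA·AA·AA·AA·AA·BC·AB·AA·BC·AA·AA·BC·AB
    A ↦ AA
    B ↦ BC
    C ↦ AB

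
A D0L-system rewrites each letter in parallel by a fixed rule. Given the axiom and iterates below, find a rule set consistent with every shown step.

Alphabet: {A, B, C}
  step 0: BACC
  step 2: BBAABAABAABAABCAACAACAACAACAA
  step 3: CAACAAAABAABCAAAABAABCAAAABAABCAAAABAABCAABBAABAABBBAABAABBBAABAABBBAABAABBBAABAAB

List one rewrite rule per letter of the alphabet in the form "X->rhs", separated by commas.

A->AAB, B->CAA, C->BB

  step 2 ⇒ step 3: BBAABAABAABAABCAACAACAACAACAA ⇒ CAA·CAA·AAB·AAB·CAA·AAB·AAB·CAA·AAB·AAB·CAA·AAB·AAB·CAA·BB·AAB·AAB·BB·AAB·AAB·BB·AAB·AAB·BB·AAB·AAB·BB·AAB·AAB
    A ↦ AAB
    B ↦ CAA
    C ↦ BB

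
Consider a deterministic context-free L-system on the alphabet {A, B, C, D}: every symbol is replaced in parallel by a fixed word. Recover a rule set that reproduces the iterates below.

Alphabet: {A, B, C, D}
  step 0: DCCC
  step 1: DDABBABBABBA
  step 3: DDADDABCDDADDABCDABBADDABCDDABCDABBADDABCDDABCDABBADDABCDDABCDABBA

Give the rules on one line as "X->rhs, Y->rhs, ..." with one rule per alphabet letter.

A->BC, B->DA, C->BBA, D->DDA

  step 0 ⇒ step 1: DCCC ⇒ DDA·BBA·BBA·BBA
    C ↦ BBA
    D ↦ DDA
    A ↦ BC  (constrained at step 1)
    B ↦ DA  (constrained at step 1)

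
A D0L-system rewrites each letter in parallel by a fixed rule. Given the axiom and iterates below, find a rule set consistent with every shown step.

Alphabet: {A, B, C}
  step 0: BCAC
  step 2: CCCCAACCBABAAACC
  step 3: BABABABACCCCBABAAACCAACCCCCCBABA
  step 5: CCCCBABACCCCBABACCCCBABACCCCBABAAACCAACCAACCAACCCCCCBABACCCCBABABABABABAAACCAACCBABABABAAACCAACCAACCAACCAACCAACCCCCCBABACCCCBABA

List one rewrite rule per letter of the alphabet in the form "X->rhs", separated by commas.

  step 2 ⇒ step 3: CCCCAACCBABAAACC ⇒ BA·BA·BA·BA·CC·CC·BA·BA·AA·CC·AA·CC·CC·CC·BA·BA
    A ↦ CC
    B ↦ AA
    C ↦ BA

A->CC, B->AA, C->BA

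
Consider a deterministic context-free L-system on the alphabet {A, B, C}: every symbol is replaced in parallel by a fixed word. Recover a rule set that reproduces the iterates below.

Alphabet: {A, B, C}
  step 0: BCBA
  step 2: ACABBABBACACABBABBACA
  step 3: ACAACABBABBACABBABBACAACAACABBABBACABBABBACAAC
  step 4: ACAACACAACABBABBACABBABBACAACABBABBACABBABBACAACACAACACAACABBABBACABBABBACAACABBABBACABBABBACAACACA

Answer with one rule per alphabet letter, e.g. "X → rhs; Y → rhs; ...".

  step 3 ⇒ step 4: ACAACABBABBACABBABBACAACAACABBABBACABBABBACAAC ⇒ AC·A·AC·AC·A·AC·ABB·ABB·AC·ABB·ABB·AC·A·AC·ABB·ABB·AC·ABB·ABB·AC·A·AC·AC·A·AC·AC·A·AC·ABB·ABB·AC·ABB·ABB·AC·A·AC·ABB·ABB·AC·ABB·ABB·AC·A·AC·AC·A
    A ↦ AC
    B ↦ ABB
    C ↦ A

A->AC, B->ABB, C->A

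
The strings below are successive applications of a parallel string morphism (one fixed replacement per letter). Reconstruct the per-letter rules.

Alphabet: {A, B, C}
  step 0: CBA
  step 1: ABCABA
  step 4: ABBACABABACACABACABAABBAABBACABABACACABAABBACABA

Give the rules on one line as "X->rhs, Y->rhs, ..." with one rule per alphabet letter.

  step 0 ⇒ step 1: CBA ⇒ AB·CA·BA
    A ↦ BA
    B ↦ CA
    C ↦ AB

A->BA, B->CA, C->AB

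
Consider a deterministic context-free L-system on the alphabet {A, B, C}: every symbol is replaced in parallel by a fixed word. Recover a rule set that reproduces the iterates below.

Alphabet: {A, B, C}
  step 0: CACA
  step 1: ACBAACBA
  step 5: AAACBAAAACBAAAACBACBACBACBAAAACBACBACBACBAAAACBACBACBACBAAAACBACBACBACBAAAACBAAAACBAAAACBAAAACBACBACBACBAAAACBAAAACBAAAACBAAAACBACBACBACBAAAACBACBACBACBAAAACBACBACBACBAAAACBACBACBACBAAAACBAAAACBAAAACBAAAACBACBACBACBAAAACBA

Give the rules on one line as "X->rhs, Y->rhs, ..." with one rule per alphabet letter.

A->CBA, B->AA, C->A

  step 0 ⇒ step 1: CACA ⇒ A·CBA·A·CBA
    A ↦ CBA
    C ↦ A
    B ↦ AA  (constrained at step 1)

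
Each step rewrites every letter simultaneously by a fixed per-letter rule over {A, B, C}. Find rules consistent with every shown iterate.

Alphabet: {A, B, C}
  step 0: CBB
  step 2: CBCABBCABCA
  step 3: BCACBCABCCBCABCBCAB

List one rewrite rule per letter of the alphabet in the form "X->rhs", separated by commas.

  step 2 ⇒ step 3: CBCABBCABCA ⇒ BCA·C·BCA·B·C·C·BCA·B·C·BCA·B
    A ↦ B
    B ↦ C
    C ↦ BCA

A->B, B->C, C->BCA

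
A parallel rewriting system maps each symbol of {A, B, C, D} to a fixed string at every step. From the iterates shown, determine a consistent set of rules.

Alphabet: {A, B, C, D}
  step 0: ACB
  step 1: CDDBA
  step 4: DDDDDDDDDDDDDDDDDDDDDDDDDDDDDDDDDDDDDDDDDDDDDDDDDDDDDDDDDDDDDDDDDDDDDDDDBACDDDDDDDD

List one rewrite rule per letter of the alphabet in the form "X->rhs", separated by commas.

A->C, B->BA, C->DD, D->DDD

  step 0 ⇒ step 1: ACB ⇒ C·DD·BA
    A ↦ C
    B ↦ BA
    C ↦ DD
    D ↦ DDD  (constrained at step 1)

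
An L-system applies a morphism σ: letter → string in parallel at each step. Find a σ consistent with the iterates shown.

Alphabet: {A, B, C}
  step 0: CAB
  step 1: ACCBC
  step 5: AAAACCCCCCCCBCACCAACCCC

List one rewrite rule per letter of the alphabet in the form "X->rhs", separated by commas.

  step 0 ⇒ step 1: CAB ⇒ A·CC·BC
    A ↦ CC
    B ↦ BC
    C ↦ A

A->CC, B->BC, C->A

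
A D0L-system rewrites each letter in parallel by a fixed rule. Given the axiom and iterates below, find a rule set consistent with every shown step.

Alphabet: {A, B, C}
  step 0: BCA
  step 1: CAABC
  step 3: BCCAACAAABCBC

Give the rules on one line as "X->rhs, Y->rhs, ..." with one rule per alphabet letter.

A->BC, B->CA, C->A

  step 0 ⇒ step 1: BCA ⇒ CA·A·BC
    A ↦ BC
    B ↦ CA
    C ↦ A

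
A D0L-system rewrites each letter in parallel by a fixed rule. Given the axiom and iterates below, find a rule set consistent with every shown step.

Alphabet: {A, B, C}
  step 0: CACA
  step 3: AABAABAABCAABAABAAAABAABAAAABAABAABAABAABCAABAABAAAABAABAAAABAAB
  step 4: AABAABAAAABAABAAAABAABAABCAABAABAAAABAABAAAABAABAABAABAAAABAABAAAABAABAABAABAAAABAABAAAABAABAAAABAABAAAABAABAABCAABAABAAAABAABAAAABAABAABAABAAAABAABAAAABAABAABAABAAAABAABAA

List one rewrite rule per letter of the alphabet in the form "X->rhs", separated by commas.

A->AAB, B->AA, C->BC

  step 3 ⇒ step 4: AABAABAABCAABAABAAAABAABAAAABAABAABAABAABCAABAABAAAABAABAAAABAAB ⇒ AAB·AAB·AA·AAB·AAB·AA·AAB·AAB·AA·BC·AAB·AAB·AA·AAB·AAB·AA·AAB·AAB·AAB·AAB·AA·AAB·AAB·AA·AAB·AAB·AAB·AAB·AA·AAB·AAB·AA·AAB·AAB·AA·AAB·AAB·AA·AAB·AAB·AA·BC·AAB·AAB·AA·AAB·AAB·AA·AAB·AAB·AAB·AAB·AA·AAB·AAB·AA·AAB·AAB·AAB·AAB·AA·AAB·AAB·AA
    A ↦ AAB
    B ↦ AA
    C ↦ BC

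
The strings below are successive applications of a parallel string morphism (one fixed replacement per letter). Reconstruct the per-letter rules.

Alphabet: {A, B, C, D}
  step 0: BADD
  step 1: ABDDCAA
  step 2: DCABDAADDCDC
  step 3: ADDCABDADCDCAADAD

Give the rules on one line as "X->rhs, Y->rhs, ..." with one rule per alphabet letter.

A->DC, B->ABD, C->D, D->A

  step 2 ⇒ step 3: DCABDAADDCDC ⇒ A·D·DC·ABD·A·DC·DC·A·A·D·A·D
    A ↦ DC
    B ↦ ABD
    C ↦ D
    D ↦ A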